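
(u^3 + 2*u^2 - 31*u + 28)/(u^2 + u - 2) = (u^2 + 3*u - 28)/(u + 2)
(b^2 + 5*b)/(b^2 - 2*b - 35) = b/(b - 7)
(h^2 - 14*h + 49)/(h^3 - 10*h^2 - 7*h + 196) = 1/(h + 4)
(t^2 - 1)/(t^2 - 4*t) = (t^2 - 1)/(t*(t - 4))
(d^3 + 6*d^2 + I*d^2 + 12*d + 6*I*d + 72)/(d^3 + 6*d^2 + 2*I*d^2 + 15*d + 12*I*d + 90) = (d + 4*I)/(d + 5*I)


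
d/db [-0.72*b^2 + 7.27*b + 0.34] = 7.27 - 1.44*b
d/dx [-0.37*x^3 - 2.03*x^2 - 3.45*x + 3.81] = -1.11*x^2 - 4.06*x - 3.45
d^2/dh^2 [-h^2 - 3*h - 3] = -2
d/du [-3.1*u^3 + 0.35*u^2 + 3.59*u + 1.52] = -9.3*u^2 + 0.7*u + 3.59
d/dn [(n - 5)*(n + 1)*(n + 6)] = 3*n^2 + 4*n - 29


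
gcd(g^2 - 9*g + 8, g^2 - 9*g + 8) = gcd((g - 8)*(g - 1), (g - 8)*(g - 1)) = g^2 - 9*g + 8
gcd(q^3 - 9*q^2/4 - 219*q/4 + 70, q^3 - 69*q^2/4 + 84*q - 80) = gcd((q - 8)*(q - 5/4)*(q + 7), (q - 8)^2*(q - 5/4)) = q^2 - 37*q/4 + 10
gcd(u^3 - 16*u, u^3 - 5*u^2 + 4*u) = u^2 - 4*u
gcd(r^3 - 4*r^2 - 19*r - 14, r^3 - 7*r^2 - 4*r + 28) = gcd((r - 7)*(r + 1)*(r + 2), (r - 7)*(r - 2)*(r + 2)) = r^2 - 5*r - 14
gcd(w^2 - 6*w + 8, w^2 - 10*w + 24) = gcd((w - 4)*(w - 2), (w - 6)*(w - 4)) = w - 4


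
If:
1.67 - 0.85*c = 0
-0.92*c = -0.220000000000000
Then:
No Solution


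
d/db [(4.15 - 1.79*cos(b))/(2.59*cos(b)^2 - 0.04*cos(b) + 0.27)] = (-4.6361*cos(b)^2 + 21.497*cos(b) + 0.3173)*sin(b)/(6.7081*cos(b)^4 - 0.2072*cos(b)^3 + 1.4002*cos(b)^2 - 0.0216*cos(b) + 0.0729)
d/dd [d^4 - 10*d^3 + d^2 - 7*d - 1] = 4*d^3 - 30*d^2 + 2*d - 7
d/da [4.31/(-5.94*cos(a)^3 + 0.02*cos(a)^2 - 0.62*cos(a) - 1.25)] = (-76.8042*cos(a)^2 + 0.1724*cos(a) - 2.6722)*sin(a)/(5.94*cos(a)^3 - 0.02*cos(a)^2 + 0.62*cos(a) + 1.25)^2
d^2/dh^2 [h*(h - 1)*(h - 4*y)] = 6*h - 8*y - 2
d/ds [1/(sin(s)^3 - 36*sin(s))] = 3*(cos(s)^2 + 11)*cos(s)/((sin(s)^2 - 36)^2*sin(s)^2)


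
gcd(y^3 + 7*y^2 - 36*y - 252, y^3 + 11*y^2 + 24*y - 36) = y + 6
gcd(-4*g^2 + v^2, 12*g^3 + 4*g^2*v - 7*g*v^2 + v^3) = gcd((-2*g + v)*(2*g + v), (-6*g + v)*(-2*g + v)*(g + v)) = -2*g + v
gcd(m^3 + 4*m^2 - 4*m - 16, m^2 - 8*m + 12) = m - 2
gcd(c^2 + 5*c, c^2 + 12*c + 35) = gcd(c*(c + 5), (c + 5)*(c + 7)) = c + 5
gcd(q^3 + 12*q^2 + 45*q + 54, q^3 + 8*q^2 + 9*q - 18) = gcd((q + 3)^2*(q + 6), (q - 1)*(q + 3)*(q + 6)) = q^2 + 9*q + 18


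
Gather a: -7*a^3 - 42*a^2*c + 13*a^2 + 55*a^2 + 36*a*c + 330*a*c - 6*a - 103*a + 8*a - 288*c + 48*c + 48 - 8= -7*a^3 + a^2*(68 - 42*c) + a*(366*c - 101) - 240*c + 40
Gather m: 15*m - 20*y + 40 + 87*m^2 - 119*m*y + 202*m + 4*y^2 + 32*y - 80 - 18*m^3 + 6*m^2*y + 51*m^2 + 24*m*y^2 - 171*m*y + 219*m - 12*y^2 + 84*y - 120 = -18*m^3 + m^2*(6*y + 138) + m*(24*y^2 - 290*y + 436) - 8*y^2 + 96*y - 160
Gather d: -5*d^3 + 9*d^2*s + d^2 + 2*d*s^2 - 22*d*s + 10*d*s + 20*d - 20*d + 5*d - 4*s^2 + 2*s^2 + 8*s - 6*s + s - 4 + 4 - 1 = -5*d^3 + d^2*(9*s + 1) + d*(2*s^2 - 12*s + 5) - 2*s^2 + 3*s - 1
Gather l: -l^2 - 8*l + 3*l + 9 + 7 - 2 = -l^2 - 5*l + 14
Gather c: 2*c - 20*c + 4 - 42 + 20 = -18*c - 18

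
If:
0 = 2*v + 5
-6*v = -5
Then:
No Solution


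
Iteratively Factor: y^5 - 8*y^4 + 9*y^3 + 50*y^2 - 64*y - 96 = (y + 2)*(y^4 - 10*y^3 + 29*y^2 - 8*y - 48) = (y + 1)*(y + 2)*(y^3 - 11*y^2 + 40*y - 48) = (y - 3)*(y + 1)*(y + 2)*(y^2 - 8*y + 16) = (y - 4)*(y - 3)*(y + 1)*(y + 2)*(y - 4)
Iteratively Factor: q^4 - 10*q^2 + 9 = (q + 1)*(q^3 - q^2 - 9*q + 9) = (q - 3)*(q + 1)*(q^2 + 2*q - 3) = (q - 3)*(q - 1)*(q + 1)*(q + 3)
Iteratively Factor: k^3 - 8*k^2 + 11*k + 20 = (k + 1)*(k^2 - 9*k + 20) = (k - 5)*(k + 1)*(k - 4)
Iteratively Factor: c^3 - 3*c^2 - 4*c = (c - 4)*(c^2 + c) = (c - 4)*(c + 1)*(c)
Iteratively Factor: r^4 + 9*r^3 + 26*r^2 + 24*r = (r)*(r^3 + 9*r^2 + 26*r + 24) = r*(r + 4)*(r^2 + 5*r + 6) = r*(r + 3)*(r + 4)*(r + 2)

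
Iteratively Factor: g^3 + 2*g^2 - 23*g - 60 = (g + 4)*(g^2 - 2*g - 15) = (g - 5)*(g + 4)*(g + 3)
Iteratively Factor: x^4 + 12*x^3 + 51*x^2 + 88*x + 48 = (x + 3)*(x^3 + 9*x^2 + 24*x + 16) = (x + 1)*(x + 3)*(x^2 + 8*x + 16) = (x + 1)*(x + 3)*(x + 4)*(x + 4)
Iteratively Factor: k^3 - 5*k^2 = (k)*(k^2 - 5*k) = k*(k - 5)*(k)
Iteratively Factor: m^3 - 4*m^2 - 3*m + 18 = (m - 3)*(m^2 - m - 6) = (m - 3)*(m + 2)*(m - 3)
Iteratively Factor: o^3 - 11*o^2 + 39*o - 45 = (o - 5)*(o^2 - 6*o + 9) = (o - 5)*(o - 3)*(o - 3)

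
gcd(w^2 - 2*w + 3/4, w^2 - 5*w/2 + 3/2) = w - 3/2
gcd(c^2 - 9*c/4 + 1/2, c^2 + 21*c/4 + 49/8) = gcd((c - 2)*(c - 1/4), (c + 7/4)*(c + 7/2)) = 1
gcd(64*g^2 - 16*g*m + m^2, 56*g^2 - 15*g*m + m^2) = 8*g - m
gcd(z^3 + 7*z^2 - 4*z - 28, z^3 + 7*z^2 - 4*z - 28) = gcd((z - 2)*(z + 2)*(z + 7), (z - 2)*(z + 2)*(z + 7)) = z^3 + 7*z^2 - 4*z - 28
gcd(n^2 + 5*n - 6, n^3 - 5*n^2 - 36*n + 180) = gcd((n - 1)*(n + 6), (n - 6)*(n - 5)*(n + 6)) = n + 6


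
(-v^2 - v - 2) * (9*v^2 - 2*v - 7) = -9*v^4 - 7*v^3 - 9*v^2 + 11*v + 14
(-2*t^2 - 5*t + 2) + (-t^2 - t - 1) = -3*t^2 - 6*t + 1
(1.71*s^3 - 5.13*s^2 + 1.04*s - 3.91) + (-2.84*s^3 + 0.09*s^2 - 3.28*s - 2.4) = -1.13*s^3 - 5.04*s^2 - 2.24*s - 6.31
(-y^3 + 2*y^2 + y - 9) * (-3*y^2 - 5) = 3*y^5 - 6*y^4 + 2*y^3 + 17*y^2 - 5*y + 45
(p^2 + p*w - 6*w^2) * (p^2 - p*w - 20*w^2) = p^4 - 27*p^2*w^2 - 14*p*w^3 + 120*w^4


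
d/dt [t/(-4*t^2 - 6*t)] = (2*t + 3)^(-2)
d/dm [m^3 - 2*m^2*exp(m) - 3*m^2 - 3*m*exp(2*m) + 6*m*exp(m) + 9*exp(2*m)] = -2*m^2*exp(m) + 3*m^2 - 6*m*exp(2*m) + 2*m*exp(m) - 6*m + 15*exp(2*m) + 6*exp(m)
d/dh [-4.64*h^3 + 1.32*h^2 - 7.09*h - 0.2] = -13.92*h^2 + 2.64*h - 7.09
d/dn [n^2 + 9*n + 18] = 2*n + 9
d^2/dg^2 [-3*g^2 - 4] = -6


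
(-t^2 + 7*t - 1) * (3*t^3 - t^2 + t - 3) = -3*t^5 + 22*t^4 - 11*t^3 + 11*t^2 - 22*t + 3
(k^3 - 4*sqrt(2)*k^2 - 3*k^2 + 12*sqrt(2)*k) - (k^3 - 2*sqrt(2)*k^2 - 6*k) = -3*k^2 - 2*sqrt(2)*k^2 + 6*k + 12*sqrt(2)*k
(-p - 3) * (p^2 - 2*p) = -p^3 - p^2 + 6*p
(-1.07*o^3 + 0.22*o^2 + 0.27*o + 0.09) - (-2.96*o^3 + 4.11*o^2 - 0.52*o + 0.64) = 1.89*o^3 - 3.89*o^2 + 0.79*o - 0.55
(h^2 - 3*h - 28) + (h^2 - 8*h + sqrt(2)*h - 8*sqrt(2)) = 2*h^2 - 11*h + sqrt(2)*h - 28 - 8*sqrt(2)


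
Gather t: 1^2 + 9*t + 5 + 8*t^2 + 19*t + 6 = 8*t^2 + 28*t + 12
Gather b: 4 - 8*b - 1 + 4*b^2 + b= 4*b^2 - 7*b + 3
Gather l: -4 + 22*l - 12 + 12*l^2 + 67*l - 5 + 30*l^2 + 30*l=42*l^2 + 119*l - 21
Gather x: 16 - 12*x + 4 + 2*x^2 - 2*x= 2*x^2 - 14*x + 20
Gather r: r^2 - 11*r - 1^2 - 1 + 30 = r^2 - 11*r + 28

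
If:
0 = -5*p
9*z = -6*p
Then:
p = 0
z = 0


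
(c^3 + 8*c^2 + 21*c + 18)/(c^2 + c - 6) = (c^2 + 5*c + 6)/(c - 2)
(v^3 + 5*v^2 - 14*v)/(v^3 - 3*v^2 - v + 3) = v*(v^2 + 5*v - 14)/(v^3 - 3*v^2 - v + 3)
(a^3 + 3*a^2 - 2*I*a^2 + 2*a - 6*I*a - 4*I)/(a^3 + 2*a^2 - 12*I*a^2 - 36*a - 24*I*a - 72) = (a^2 + a*(1 - 2*I) - 2*I)/(a^2 - 12*I*a - 36)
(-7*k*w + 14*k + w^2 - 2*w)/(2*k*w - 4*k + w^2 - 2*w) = (-7*k + w)/(2*k + w)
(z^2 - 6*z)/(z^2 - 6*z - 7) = z*(6 - z)/(-z^2 + 6*z + 7)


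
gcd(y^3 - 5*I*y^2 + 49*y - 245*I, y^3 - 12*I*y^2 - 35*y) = y^2 - 12*I*y - 35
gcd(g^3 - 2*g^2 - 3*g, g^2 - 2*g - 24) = 1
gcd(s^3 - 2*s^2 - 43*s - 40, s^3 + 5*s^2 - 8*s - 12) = s + 1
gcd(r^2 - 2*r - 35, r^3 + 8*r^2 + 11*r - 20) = r + 5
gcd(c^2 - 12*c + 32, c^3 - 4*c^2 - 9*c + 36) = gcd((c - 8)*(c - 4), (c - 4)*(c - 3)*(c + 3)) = c - 4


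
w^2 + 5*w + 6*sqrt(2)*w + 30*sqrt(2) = (w + 5)*(w + 6*sqrt(2))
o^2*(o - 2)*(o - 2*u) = o^4 - 2*o^3*u - 2*o^3 + 4*o^2*u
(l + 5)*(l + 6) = l^2 + 11*l + 30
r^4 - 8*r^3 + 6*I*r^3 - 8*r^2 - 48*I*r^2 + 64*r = r*(r - 8)*(r + 2*I)*(r + 4*I)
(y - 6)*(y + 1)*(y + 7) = y^3 + 2*y^2 - 41*y - 42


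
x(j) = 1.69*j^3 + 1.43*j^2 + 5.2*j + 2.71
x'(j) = 5.07*j^2 + 2.86*j + 5.2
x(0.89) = 9.66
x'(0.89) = 11.76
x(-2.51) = -28.06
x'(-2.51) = 29.96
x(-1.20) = -4.39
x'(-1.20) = 9.07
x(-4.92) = -189.53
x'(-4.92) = 113.86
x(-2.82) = -38.48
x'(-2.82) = 37.45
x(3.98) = 152.60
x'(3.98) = 96.89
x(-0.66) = -0.58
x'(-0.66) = 5.52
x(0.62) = 6.89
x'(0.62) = 8.92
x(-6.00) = -342.05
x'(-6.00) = 170.56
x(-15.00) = -5457.29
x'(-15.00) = 1103.05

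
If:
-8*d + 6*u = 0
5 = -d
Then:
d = -5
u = -20/3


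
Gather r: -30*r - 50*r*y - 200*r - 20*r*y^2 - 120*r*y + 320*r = r*(-20*y^2 - 170*y + 90)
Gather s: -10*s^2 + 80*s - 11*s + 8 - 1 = -10*s^2 + 69*s + 7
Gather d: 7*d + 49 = 7*d + 49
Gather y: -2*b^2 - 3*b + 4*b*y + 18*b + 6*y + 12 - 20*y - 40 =-2*b^2 + 15*b + y*(4*b - 14) - 28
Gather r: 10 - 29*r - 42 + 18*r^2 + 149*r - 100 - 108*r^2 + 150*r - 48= -90*r^2 + 270*r - 180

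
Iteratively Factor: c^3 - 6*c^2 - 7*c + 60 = (c - 5)*(c^2 - c - 12) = (c - 5)*(c - 4)*(c + 3)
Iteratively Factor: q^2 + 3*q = (q)*(q + 3)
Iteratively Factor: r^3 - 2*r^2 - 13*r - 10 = (r + 1)*(r^2 - 3*r - 10) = (r - 5)*(r + 1)*(r + 2)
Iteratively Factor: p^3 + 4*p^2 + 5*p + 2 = (p + 1)*(p^2 + 3*p + 2) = (p + 1)*(p + 2)*(p + 1)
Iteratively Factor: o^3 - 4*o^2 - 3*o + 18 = (o + 2)*(o^2 - 6*o + 9) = (o - 3)*(o + 2)*(o - 3)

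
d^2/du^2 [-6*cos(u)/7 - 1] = 6*cos(u)/7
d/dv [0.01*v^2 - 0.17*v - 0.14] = 0.02*v - 0.17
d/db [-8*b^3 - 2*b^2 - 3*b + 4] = -24*b^2 - 4*b - 3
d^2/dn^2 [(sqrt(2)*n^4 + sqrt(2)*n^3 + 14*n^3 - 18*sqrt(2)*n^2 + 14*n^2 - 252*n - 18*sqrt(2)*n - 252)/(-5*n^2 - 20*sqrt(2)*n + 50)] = 2*(-sqrt(2)*n^6 - 24*n^5 - 66*sqrt(2)*n^4 + 32*sqrt(2)*n^3 + 160*n^3 + 576*n^2 + 1620*sqrt(2)*n^2 + 3360*n + 3264*sqrt(2)*n + 10624 + 11880*sqrt(2))/(5*(n^6 + 12*sqrt(2)*n^5 + 66*n^4 - 112*sqrt(2)*n^3 - 660*n^2 + 1200*sqrt(2)*n - 1000))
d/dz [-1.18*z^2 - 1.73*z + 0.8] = -2.36*z - 1.73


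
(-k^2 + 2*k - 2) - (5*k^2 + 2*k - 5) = 3 - 6*k^2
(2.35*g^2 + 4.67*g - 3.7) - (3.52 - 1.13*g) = 2.35*g^2 + 5.8*g - 7.22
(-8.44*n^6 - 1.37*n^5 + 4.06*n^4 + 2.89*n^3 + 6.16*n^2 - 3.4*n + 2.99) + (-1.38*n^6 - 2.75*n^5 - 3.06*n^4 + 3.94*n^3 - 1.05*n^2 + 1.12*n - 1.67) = -9.82*n^6 - 4.12*n^5 + 1.0*n^4 + 6.83*n^3 + 5.11*n^2 - 2.28*n + 1.32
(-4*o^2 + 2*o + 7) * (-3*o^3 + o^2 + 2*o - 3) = 12*o^5 - 10*o^4 - 27*o^3 + 23*o^2 + 8*o - 21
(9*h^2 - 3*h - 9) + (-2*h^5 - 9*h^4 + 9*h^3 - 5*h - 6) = -2*h^5 - 9*h^4 + 9*h^3 + 9*h^2 - 8*h - 15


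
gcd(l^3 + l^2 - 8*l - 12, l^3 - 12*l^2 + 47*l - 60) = l - 3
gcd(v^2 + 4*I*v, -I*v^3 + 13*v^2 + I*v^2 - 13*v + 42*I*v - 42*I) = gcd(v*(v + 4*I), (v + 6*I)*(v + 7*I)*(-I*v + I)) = 1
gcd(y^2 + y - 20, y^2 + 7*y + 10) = y + 5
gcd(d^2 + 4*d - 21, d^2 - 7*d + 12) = d - 3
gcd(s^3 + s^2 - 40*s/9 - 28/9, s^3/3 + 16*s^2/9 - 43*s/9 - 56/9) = 1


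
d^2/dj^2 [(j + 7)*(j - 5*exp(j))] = -5*j*exp(j) - 45*exp(j) + 2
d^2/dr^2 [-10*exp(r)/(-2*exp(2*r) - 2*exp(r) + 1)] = (40*exp(4*r) - 40*exp(3*r) + 120*exp(2*r) + 20*exp(r) + 10)*exp(r)/(8*exp(6*r) + 24*exp(5*r) + 12*exp(4*r) - 16*exp(3*r) - 6*exp(2*r) + 6*exp(r) - 1)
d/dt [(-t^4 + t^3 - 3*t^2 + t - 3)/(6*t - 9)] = (-6*t^4 + 16*t^3 - 15*t^2 + 18*t + 3)/(3*(4*t^2 - 12*t + 9))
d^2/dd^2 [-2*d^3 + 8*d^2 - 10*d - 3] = 16 - 12*d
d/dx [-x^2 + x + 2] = 1 - 2*x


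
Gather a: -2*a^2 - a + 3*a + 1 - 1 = -2*a^2 + 2*a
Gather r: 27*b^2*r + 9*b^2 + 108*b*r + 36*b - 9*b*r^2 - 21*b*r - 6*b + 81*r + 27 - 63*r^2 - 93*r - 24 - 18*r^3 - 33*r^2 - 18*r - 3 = 9*b^2 + 30*b - 18*r^3 + r^2*(-9*b - 96) + r*(27*b^2 + 87*b - 30)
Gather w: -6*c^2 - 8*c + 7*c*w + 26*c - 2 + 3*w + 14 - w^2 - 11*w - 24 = -6*c^2 + 18*c - w^2 + w*(7*c - 8) - 12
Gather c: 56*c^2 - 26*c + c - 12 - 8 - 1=56*c^2 - 25*c - 21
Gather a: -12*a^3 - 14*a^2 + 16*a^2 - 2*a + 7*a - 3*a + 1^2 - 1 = -12*a^3 + 2*a^2 + 2*a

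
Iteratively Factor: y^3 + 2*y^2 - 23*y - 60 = (y + 3)*(y^2 - y - 20) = (y + 3)*(y + 4)*(y - 5)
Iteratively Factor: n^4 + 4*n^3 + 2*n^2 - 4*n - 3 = (n + 3)*(n^3 + n^2 - n - 1) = (n + 1)*(n + 3)*(n^2 - 1) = (n + 1)^2*(n + 3)*(n - 1)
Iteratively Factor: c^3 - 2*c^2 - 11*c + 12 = (c - 1)*(c^2 - c - 12) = (c - 1)*(c + 3)*(c - 4)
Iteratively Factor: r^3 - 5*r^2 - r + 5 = (r - 1)*(r^2 - 4*r - 5) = (r - 5)*(r - 1)*(r + 1)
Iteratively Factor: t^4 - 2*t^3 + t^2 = (t)*(t^3 - 2*t^2 + t) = t*(t - 1)*(t^2 - t) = t*(t - 1)^2*(t)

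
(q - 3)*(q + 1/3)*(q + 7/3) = q^3 - q^2/3 - 65*q/9 - 7/3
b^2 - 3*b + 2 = (b - 2)*(b - 1)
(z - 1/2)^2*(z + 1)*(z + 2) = z^4 + 2*z^3 - 3*z^2/4 - 5*z/4 + 1/2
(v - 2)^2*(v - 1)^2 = v^4 - 6*v^3 + 13*v^2 - 12*v + 4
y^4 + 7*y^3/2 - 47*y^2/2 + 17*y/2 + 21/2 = (y - 3)*(y - 1)*(y + 1/2)*(y + 7)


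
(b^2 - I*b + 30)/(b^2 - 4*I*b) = (b^2 - I*b + 30)/(b*(b - 4*I))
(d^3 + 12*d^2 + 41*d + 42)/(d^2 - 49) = (d^2 + 5*d + 6)/(d - 7)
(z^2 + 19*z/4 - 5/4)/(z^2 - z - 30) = (z - 1/4)/(z - 6)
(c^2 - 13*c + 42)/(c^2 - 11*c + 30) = (c - 7)/(c - 5)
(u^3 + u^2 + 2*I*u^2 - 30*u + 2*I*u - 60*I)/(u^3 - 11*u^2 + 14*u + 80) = (u^2 + 2*u*(3 + I) + 12*I)/(u^2 - 6*u - 16)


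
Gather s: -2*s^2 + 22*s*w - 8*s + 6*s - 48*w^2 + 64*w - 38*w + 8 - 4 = -2*s^2 + s*(22*w - 2) - 48*w^2 + 26*w + 4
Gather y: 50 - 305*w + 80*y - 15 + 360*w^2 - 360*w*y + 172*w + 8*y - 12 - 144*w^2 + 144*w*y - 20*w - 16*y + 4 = 216*w^2 - 153*w + y*(72 - 216*w) + 27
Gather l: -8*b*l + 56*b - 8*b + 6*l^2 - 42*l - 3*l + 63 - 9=48*b + 6*l^2 + l*(-8*b - 45) + 54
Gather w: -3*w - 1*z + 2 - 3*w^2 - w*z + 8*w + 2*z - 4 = -3*w^2 + w*(5 - z) + z - 2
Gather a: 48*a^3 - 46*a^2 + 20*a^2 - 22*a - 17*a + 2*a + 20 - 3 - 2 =48*a^3 - 26*a^2 - 37*a + 15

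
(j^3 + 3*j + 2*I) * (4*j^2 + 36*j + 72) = 4*j^5 + 36*j^4 + 84*j^3 + 108*j^2 + 8*I*j^2 + 216*j + 72*I*j + 144*I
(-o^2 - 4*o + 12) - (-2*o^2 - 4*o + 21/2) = o^2 + 3/2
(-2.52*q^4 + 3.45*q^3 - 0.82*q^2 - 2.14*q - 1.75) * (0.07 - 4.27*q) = 10.7604*q^5 - 14.9079*q^4 + 3.7429*q^3 + 9.0804*q^2 + 7.3227*q - 0.1225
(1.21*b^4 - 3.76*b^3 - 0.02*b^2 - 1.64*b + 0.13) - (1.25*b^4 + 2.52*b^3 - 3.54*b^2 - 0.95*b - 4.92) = -0.04*b^4 - 6.28*b^3 + 3.52*b^2 - 0.69*b + 5.05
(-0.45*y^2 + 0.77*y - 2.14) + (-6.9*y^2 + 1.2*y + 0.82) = -7.35*y^2 + 1.97*y - 1.32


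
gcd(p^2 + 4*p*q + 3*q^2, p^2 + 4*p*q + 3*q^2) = p^2 + 4*p*q + 3*q^2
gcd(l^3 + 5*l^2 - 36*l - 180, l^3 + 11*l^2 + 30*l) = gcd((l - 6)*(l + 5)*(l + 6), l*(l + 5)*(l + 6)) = l^2 + 11*l + 30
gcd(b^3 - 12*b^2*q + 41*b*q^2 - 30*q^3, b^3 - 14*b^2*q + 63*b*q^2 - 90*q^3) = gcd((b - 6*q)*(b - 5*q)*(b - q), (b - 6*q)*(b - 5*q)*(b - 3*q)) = b^2 - 11*b*q + 30*q^2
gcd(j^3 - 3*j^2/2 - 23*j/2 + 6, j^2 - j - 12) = j^2 - j - 12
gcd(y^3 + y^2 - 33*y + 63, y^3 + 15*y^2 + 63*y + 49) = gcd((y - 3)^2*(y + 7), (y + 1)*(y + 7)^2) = y + 7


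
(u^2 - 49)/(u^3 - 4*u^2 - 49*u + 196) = 1/(u - 4)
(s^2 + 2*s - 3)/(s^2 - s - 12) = (s - 1)/(s - 4)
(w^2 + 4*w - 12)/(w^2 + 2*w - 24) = (w - 2)/(w - 4)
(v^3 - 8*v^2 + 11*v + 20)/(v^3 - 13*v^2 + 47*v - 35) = (v^2 - 3*v - 4)/(v^2 - 8*v + 7)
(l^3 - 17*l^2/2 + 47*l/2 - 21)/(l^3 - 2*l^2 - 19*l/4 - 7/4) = 2*(l^2 - 5*l + 6)/(2*l^2 + 3*l + 1)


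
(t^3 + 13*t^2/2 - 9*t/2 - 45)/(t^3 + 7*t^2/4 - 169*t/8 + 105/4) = 4*(t + 3)/(4*t - 7)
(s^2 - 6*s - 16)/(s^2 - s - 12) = (-s^2 + 6*s + 16)/(-s^2 + s + 12)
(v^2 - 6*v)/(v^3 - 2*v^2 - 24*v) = 1/(v + 4)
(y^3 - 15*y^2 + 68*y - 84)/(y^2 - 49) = (y^2 - 8*y + 12)/(y + 7)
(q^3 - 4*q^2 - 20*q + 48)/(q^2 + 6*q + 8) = (q^2 - 8*q + 12)/(q + 2)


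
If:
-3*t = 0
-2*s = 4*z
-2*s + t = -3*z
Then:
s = 0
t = 0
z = 0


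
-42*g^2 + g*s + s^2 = (-6*g + s)*(7*g + s)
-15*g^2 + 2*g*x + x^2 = (-3*g + x)*(5*g + x)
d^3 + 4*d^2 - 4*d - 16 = (d - 2)*(d + 2)*(d + 4)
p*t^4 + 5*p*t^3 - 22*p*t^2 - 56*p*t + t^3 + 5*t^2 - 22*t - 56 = (t - 4)*(t + 2)*(t + 7)*(p*t + 1)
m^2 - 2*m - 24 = (m - 6)*(m + 4)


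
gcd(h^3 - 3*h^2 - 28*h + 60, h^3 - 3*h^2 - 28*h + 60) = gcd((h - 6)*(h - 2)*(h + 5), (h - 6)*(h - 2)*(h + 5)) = h^3 - 3*h^2 - 28*h + 60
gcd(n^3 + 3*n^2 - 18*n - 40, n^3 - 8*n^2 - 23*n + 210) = n + 5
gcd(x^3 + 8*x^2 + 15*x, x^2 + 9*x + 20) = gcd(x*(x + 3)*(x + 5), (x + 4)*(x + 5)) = x + 5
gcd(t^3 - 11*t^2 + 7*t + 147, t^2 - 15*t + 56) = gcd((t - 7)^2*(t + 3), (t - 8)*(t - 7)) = t - 7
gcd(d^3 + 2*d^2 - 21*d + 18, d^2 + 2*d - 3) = d - 1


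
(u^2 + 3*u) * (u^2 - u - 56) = u^4 + 2*u^3 - 59*u^2 - 168*u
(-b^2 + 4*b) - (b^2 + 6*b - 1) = -2*b^2 - 2*b + 1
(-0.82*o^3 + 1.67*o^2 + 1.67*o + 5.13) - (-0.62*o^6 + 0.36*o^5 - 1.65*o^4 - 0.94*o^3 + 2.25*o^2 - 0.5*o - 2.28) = 0.62*o^6 - 0.36*o^5 + 1.65*o^4 + 0.12*o^3 - 0.58*o^2 + 2.17*o + 7.41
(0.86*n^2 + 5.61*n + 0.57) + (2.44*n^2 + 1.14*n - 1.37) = 3.3*n^2 + 6.75*n - 0.8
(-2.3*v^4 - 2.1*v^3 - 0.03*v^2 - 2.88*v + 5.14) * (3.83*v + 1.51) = -8.809*v^5 - 11.516*v^4 - 3.2859*v^3 - 11.0757*v^2 + 15.3374*v + 7.7614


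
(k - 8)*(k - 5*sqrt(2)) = k^2 - 8*k - 5*sqrt(2)*k + 40*sqrt(2)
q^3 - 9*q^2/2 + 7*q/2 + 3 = (q - 3)*(q - 2)*(q + 1/2)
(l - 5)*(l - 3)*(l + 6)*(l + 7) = l^4 + 5*l^3 - 47*l^2 - 141*l + 630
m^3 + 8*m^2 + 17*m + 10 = (m + 1)*(m + 2)*(m + 5)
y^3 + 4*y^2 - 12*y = y*(y - 2)*(y + 6)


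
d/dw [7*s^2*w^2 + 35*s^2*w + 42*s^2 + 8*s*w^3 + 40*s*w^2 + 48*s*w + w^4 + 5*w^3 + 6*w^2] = 14*s^2*w + 35*s^2 + 24*s*w^2 + 80*s*w + 48*s + 4*w^3 + 15*w^2 + 12*w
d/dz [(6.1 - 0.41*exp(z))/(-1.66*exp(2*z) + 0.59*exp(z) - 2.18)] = (-0.6806*exp(2*z) + 20.252*exp(z) - 2.7052)*exp(z)/(2.7556*exp(4*z) - 1.9588*exp(3*z) + 7.5857*exp(2*z) - 2.5724*exp(z) + 4.7524)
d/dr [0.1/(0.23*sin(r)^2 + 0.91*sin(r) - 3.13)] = -(0.046*sin(r) + 0.091)*cos(r)/(0.23*sin(r)^2 + 0.91*sin(r) - 3.13)^2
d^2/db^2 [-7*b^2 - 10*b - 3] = -14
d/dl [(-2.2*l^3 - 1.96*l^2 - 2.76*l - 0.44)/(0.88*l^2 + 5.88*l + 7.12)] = (-1.936*l^4 - 25.872*l^3 - 56.088*l^2 - 27.136*l - 17.064)/(0.7744*l^4 + 10.3488*l^3 + 47.1056*l^2 + 83.7312*l + 50.6944)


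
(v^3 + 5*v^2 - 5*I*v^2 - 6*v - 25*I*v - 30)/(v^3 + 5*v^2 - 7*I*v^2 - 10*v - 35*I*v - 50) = (v - 3*I)/(v - 5*I)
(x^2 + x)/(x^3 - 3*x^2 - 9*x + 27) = x*(x + 1)/(x^3 - 3*x^2 - 9*x + 27)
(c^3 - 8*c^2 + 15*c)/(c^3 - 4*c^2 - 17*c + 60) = c/(c + 4)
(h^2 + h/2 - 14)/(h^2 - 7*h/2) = (h + 4)/h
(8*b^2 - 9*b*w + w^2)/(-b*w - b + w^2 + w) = (-8*b + w)/(w + 1)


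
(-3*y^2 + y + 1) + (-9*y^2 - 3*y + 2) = -12*y^2 - 2*y + 3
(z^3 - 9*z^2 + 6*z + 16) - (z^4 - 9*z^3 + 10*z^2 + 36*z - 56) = -z^4 + 10*z^3 - 19*z^2 - 30*z + 72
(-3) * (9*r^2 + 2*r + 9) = -27*r^2 - 6*r - 27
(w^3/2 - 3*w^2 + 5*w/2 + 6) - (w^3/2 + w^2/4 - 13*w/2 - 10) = -13*w^2/4 + 9*w + 16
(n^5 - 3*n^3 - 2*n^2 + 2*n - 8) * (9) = 9*n^5 - 27*n^3 - 18*n^2 + 18*n - 72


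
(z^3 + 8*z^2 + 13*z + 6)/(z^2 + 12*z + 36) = (z^2 + 2*z + 1)/(z + 6)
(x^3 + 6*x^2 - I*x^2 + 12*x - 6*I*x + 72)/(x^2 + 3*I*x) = x + 6 - 4*I - 24*I/x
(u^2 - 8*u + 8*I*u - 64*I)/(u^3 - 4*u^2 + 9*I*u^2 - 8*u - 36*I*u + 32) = (u - 8)/(u^2 + u*(-4 + I) - 4*I)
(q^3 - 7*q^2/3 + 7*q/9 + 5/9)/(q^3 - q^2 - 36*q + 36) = (9*q^2 - 12*q - 5)/(9*(q^2 - 36))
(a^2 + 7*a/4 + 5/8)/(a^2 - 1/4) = (4*a + 5)/(2*(2*a - 1))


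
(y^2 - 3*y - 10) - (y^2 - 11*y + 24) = 8*y - 34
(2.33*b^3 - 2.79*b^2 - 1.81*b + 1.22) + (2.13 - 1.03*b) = 2.33*b^3 - 2.79*b^2 - 2.84*b + 3.35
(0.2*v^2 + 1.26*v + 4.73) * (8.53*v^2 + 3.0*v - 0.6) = 1.706*v^4 + 11.3478*v^3 + 44.0069*v^2 + 13.434*v - 2.838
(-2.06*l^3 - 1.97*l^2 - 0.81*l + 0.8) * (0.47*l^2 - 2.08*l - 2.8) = -0.9682*l^5 + 3.3589*l^4 + 9.4849*l^3 + 7.5768*l^2 + 0.604*l - 2.24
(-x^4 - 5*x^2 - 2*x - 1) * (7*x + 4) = -7*x^5 - 4*x^4 - 35*x^3 - 34*x^2 - 15*x - 4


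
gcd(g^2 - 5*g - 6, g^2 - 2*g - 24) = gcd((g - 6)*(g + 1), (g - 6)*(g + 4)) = g - 6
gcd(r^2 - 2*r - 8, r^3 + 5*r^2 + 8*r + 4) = r + 2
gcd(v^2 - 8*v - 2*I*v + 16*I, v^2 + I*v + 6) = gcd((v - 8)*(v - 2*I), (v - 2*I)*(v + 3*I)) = v - 2*I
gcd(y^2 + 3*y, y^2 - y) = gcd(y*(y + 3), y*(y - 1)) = y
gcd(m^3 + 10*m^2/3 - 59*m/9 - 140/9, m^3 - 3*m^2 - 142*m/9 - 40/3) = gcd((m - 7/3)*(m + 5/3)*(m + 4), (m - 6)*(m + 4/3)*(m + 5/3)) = m + 5/3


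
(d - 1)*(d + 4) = d^2 + 3*d - 4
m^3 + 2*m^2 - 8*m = m*(m - 2)*(m + 4)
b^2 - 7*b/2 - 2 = (b - 4)*(b + 1/2)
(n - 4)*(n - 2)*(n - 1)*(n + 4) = n^4 - 3*n^3 - 14*n^2 + 48*n - 32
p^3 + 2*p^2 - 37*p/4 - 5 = (p - 5/2)*(p + 1/2)*(p + 4)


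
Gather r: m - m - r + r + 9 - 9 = 0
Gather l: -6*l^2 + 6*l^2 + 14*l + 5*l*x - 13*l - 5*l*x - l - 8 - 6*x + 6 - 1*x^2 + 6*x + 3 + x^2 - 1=0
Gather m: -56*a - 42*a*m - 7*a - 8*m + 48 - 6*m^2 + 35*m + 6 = -63*a - 6*m^2 + m*(27 - 42*a) + 54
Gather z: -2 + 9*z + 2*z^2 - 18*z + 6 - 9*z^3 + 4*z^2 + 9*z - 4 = -9*z^3 + 6*z^2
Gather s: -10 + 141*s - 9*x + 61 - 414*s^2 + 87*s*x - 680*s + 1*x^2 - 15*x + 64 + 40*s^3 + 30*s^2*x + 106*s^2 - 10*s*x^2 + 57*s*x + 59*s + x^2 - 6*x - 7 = 40*s^3 + s^2*(30*x - 308) + s*(-10*x^2 + 144*x - 480) + 2*x^2 - 30*x + 108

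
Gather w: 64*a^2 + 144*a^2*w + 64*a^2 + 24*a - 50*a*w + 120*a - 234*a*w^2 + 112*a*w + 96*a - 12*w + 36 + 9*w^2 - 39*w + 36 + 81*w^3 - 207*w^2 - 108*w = 128*a^2 + 240*a + 81*w^3 + w^2*(-234*a - 198) + w*(144*a^2 + 62*a - 159) + 72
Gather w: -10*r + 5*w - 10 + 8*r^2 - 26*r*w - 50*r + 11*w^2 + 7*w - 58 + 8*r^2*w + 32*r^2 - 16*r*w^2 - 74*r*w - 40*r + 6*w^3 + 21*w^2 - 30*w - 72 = 40*r^2 - 100*r + 6*w^3 + w^2*(32 - 16*r) + w*(8*r^2 - 100*r - 18) - 140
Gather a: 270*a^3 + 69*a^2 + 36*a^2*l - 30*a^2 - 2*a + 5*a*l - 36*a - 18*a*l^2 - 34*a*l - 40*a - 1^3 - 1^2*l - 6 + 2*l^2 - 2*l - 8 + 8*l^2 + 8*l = 270*a^3 + a^2*(36*l + 39) + a*(-18*l^2 - 29*l - 78) + 10*l^2 + 5*l - 15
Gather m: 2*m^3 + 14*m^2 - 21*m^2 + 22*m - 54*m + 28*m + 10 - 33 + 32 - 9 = 2*m^3 - 7*m^2 - 4*m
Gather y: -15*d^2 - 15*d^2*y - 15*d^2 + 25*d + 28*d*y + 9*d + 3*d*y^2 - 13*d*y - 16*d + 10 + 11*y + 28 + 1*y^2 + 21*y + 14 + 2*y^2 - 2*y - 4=-30*d^2 + 18*d + y^2*(3*d + 3) + y*(-15*d^2 + 15*d + 30) + 48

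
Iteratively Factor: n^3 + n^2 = (n + 1)*(n^2) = n*(n + 1)*(n)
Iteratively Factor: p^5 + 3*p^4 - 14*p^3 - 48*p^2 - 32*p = (p)*(p^4 + 3*p^3 - 14*p^2 - 48*p - 32) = p*(p + 4)*(p^3 - p^2 - 10*p - 8) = p*(p - 4)*(p + 4)*(p^2 + 3*p + 2) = p*(p - 4)*(p + 1)*(p + 4)*(p + 2)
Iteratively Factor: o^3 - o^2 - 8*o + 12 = (o - 2)*(o^2 + o - 6) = (o - 2)*(o + 3)*(o - 2)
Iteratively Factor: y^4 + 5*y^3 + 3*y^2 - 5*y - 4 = (y + 1)*(y^3 + 4*y^2 - y - 4) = (y + 1)^2*(y^2 + 3*y - 4) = (y + 1)^2*(y + 4)*(y - 1)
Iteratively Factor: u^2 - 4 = (u + 2)*(u - 2)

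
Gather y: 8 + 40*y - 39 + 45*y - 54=85*y - 85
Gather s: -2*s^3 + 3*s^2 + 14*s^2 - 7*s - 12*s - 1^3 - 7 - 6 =-2*s^3 + 17*s^2 - 19*s - 14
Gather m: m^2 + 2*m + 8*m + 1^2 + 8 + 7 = m^2 + 10*m + 16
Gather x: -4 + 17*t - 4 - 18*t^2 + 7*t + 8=-18*t^2 + 24*t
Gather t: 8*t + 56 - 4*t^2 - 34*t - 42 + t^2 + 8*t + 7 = -3*t^2 - 18*t + 21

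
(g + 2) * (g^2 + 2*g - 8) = g^3 + 4*g^2 - 4*g - 16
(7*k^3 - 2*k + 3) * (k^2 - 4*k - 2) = 7*k^5 - 28*k^4 - 16*k^3 + 11*k^2 - 8*k - 6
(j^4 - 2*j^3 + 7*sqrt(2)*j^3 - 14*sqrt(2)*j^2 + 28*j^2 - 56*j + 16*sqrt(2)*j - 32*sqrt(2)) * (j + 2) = j^5 + 7*sqrt(2)*j^4 + 24*j^3 - 12*sqrt(2)*j^2 - 112*j - 64*sqrt(2)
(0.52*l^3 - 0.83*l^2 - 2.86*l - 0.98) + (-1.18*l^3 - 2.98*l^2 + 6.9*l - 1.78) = -0.66*l^3 - 3.81*l^2 + 4.04*l - 2.76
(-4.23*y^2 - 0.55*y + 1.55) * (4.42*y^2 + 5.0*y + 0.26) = -18.6966*y^4 - 23.581*y^3 + 3.0012*y^2 + 7.607*y + 0.403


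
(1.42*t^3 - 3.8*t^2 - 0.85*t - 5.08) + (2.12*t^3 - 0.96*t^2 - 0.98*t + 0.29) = 3.54*t^3 - 4.76*t^2 - 1.83*t - 4.79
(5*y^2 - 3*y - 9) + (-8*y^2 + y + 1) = -3*y^2 - 2*y - 8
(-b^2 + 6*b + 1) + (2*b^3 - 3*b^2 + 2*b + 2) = 2*b^3 - 4*b^2 + 8*b + 3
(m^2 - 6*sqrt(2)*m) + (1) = m^2 - 6*sqrt(2)*m + 1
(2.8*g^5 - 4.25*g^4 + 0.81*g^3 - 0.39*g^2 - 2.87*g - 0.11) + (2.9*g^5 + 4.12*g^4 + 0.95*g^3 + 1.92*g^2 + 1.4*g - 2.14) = 5.7*g^5 - 0.13*g^4 + 1.76*g^3 + 1.53*g^2 - 1.47*g - 2.25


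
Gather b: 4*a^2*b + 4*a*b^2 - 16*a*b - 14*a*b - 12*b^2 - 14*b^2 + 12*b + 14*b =b^2*(4*a - 26) + b*(4*a^2 - 30*a + 26)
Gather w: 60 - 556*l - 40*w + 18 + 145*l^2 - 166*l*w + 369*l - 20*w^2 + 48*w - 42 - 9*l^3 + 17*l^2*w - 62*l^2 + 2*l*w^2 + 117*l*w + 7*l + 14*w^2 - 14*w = -9*l^3 + 83*l^2 - 180*l + w^2*(2*l - 6) + w*(17*l^2 - 49*l - 6) + 36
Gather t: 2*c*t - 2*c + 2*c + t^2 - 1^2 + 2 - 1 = 2*c*t + t^2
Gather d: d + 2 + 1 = d + 3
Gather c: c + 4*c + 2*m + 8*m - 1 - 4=5*c + 10*m - 5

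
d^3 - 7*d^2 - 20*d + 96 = (d - 8)*(d - 3)*(d + 4)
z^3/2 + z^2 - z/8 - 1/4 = (z/2 + 1)*(z - 1/2)*(z + 1/2)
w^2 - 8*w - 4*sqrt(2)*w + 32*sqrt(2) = (w - 8)*(w - 4*sqrt(2))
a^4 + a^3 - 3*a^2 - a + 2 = (a - 1)^2*(a + 1)*(a + 2)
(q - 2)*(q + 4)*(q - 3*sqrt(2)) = q^3 - 3*sqrt(2)*q^2 + 2*q^2 - 6*sqrt(2)*q - 8*q + 24*sqrt(2)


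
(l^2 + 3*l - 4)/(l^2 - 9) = (l^2 + 3*l - 4)/(l^2 - 9)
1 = 1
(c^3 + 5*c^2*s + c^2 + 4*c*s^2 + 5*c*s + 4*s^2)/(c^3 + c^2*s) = (c^2 + 4*c*s + c + 4*s)/c^2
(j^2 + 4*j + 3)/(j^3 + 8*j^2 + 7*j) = (j + 3)/(j*(j + 7))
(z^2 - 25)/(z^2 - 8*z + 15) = (z + 5)/(z - 3)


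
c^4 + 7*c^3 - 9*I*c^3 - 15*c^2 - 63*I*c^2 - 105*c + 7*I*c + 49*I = (c + 7)*(c - 7*I)*(c - I)^2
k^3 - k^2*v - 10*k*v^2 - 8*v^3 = (k - 4*v)*(k + v)*(k + 2*v)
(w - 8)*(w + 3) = w^2 - 5*w - 24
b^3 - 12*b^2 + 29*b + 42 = (b - 7)*(b - 6)*(b + 1)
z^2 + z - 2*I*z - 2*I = (z + 1)*(z - 2*I)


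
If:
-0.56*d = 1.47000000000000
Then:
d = -2.62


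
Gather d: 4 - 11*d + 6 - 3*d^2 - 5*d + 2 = -3*d^2 - 16*d + 12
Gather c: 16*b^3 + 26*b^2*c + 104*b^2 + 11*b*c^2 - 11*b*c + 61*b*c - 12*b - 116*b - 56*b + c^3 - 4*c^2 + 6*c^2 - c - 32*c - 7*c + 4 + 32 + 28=16*b^3 + 104*b^2 - 184*b + c^3 + c^2*(11*b + 2) + c*(26*b^2 + 50*b - 40) + 64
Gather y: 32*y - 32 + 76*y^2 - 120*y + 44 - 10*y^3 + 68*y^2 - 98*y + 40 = -10*y^3 + 144*y^2 - 186*y + 52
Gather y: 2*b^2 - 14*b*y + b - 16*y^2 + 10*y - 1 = 2*b^2 + b - 16*y^2 + y*(10 - 14*b) - 1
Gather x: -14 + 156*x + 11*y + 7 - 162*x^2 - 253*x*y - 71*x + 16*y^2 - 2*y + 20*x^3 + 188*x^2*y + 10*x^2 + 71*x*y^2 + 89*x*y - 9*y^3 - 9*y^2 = 20*x^3 + x^2*(188*y - 152) + x*(71*y^2 - 164*y + 85) - 9*y^3 + 7*y^2 + 9*y - 7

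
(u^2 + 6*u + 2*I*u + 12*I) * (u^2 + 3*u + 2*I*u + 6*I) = u^4 + 9*u^3 + 4*I*u^3 + 14*u^2 + 36*I*u^2 - 36*u + 72*I*u - 72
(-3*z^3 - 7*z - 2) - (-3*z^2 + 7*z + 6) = -3*z^3 + 3*z^2 - 14*z - 8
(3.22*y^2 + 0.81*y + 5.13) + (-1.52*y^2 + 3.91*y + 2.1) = 1.7*y^2 + 4.72*y + 7.23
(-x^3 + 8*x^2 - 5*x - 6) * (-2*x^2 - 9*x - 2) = 2*x^5 - 7*x^4 - 60*x^3 + 41*x^2 + 64*x + 12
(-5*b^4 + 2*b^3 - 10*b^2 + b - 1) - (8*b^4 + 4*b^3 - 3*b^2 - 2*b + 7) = -13*b^4 - 2*b^3 - 7*b^2 + 3*b - 8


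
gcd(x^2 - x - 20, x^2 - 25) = x - 5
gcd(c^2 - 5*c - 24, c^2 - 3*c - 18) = c + 3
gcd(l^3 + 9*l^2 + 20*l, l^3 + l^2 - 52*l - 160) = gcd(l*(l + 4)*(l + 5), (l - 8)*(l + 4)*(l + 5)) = l^2 + 9*l + 20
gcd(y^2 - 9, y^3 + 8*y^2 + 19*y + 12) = y + 3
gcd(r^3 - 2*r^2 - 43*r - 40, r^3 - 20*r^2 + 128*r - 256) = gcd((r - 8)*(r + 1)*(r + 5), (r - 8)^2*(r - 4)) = r - 8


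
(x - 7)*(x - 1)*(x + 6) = x^3 - 2*x^2 - 41*x + 42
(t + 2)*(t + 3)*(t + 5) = t^3 + 10*t^2 + 31*t + 30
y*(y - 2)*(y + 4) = y^3 + 2*y^2 - 8*y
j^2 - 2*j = j*(j - 2)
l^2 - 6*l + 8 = (l - 4)*(l - 2)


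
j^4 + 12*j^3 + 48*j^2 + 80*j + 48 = (j + 2)^3*(j + 6)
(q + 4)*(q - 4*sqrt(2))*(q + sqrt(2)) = q^3 - 3*sqrt(2)*q^2 + 4*q^2 - 12*sqrt(2)*q - 8*q - 32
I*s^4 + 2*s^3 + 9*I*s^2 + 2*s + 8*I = (s - 4*I)*(s + I)*(s + 2*I)*(I*s + 1)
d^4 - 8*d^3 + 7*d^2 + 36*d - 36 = (d - 6)*(d - 3)*(d - 1)*(d + 2)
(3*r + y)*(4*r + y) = 12*r^2 + 7*r*y + y^2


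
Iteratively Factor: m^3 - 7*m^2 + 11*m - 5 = (m - 1)*(m^2 - 6*m + 5) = (m - 1)^2*(m - 5)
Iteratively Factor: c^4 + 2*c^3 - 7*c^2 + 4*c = (c + 4)*(c^3 - 2*c^2 + c) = (c - 1)*(c + 4)*(c^2 - c) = c*(c - 1)*(c + 4)*(c - 1)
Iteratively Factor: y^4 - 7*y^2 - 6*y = (y + 2)*(y^3 - 2*y^2 - 3*y) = y*(y + 2)*(y^2 - 2*y - 3) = y*(y - 3)*(y + 2)*(y + 1)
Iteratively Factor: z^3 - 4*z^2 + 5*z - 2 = (z - 1)*(z^2 - 3*z + 2) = (z - 2)*(z - 1)*(z - 1)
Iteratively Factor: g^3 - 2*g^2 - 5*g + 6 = (g - 3)*(g^2 + g - 2) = (g - 3)*(g + 2)*(g - 1)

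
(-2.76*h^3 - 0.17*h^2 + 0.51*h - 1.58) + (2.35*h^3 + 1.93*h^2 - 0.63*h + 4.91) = -0.41*h^3 + 1.76*h^2 - 0.12*h + 3.33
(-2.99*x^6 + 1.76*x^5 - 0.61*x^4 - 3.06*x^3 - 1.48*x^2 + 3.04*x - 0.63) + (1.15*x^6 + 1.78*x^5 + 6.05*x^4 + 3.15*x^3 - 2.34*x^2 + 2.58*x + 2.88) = -1.84*x^6 + 3.54*x^5 + 5.44*x^4 + 0.0899999999999999*x^3 - 3.82*x^2 + 5.62*x + 2.25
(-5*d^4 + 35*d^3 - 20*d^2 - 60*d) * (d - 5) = -5*d^5 + 60*d^4 - 195*d^3 + 40*d^2 + 300*d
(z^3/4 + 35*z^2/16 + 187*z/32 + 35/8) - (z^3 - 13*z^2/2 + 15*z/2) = -3*z^3/4 + 139*z^2/16 - 53*z/32 + 35/8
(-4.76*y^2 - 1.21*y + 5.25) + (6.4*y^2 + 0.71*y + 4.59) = 1.64*y^2 - 0.5*y + 9.84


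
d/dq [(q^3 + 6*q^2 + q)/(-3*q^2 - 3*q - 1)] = (-3*q^4 - 6*q^3 - 18*q^2 - 12*q - 1)/(9*q^4 + 18*q^3 + 15*q^2 + 6*q + 1)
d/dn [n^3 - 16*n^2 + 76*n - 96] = 3*n^2 - 32*n + 76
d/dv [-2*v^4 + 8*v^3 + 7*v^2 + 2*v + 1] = -8*v^3 + 24*v^2 + 14*v + 2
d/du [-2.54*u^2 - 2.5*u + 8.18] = -5.08*u - 2.5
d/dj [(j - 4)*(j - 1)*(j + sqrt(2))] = 3*j^2 - 10*j + 2*sqrt(2)*j - 5*sqrt(2) + 4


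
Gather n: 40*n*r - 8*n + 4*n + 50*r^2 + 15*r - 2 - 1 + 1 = n*(40*r - 4) + 50*r^2 + 15*r - 2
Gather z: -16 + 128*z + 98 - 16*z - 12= 112*z + 70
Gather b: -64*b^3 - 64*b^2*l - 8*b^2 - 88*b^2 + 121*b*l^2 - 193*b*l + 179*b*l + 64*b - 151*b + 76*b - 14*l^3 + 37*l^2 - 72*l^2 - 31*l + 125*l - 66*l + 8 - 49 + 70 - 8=-64*b^3 + b^2*(-64*l - 96) + b*(121*l^2 - 14*l - 11) - 14*l^3 - 35*l^2 + 28*l + 21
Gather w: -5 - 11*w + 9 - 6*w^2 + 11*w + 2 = 6 - 6*w^2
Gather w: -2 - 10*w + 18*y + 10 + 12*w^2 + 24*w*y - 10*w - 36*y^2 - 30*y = 12*w^2 + w*(24*y - 20) - 36*y^2 - 12*y + 8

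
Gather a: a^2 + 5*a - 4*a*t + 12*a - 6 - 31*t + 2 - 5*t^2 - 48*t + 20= a^2 + a*(17 - 4*t) - 5*t^2 - 79*t + 16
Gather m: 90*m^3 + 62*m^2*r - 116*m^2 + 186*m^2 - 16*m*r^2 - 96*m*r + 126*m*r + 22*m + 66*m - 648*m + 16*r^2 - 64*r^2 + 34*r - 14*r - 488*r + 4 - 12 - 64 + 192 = 90*m^3 + m^2*(62*r + 70) + m*(-16*r^2 + 30*r - 560) - 48*r^2 - 468*r + 120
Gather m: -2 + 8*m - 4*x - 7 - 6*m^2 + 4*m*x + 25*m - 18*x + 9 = -6*m^2 + m*(4*x + 33) - 22*x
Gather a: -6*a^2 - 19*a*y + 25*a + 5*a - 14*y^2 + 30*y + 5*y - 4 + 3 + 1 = -6*a^2 + a*(30 - 19*y) - 14*y^2 + 35*y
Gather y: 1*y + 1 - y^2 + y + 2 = -y^2 + 2*y + 3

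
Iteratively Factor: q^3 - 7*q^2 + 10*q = (q - 2)*(q^2 - 5*q) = q*(q - 2)*(q - 5)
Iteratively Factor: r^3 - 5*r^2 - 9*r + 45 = (r + 3)*(r^2 - 8*r + 15) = (r - 3)*(r + 3)*(r - 5)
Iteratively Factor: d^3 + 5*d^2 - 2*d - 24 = (d - 2)*(d^2 + 7*d + 12) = (d - 2)*(d + 3)*(d + 4)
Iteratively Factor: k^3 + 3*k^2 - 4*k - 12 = (k + 3)*(k^2 - 4) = (k + 2)*(k + 3)*(k - 2)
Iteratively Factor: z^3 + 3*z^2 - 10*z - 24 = (z + 4)*(z^2 - z - 6) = (z - 3)*(z + 4)*(z + 2)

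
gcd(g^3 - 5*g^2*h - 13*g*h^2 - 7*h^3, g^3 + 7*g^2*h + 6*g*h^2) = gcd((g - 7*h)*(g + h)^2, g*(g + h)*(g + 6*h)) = g + h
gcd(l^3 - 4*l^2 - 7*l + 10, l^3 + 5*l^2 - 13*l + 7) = l - 1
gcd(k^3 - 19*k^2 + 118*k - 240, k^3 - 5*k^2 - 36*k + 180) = k^2 - 11*k + 30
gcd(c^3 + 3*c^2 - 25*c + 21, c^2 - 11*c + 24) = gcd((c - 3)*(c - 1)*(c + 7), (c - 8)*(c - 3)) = c - 3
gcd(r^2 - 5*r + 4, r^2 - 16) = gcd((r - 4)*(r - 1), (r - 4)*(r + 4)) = r - 4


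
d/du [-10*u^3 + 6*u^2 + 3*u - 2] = -30*u^2 + 12*u + 3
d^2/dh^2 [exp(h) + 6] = exp(h)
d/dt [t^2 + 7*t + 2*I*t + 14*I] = 2*t + 7 + 2*I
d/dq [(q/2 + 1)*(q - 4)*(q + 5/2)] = 3*q^2/2 + q/2 - 13/2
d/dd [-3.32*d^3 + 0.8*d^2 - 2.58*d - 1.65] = -9.96*d^2 + 1.6*d - 2.58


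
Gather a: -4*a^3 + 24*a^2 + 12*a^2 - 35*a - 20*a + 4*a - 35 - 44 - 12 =-4*a^3 + 36*a^2 - 51*a - 91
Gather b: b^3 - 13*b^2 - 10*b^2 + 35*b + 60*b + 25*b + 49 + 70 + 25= b^3 - 23*b^2 + 120*b + 144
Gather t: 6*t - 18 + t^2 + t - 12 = t^2 + 7*t - 30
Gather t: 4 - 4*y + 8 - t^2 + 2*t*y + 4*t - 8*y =-t^2 + t*(2*y + 4) - 12*y + 12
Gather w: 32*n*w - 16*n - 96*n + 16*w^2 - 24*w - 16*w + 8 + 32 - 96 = -112*n + 16*w^2 + w*(32*n - 40) - 56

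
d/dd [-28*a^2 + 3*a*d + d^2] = 3*a + 2*d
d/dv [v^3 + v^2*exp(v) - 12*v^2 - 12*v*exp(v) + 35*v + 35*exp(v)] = v^2*exp(v) + 3*v^2 - 10*v*exp(v) - 24*v + 23*exp(v) + 35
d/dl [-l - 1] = -1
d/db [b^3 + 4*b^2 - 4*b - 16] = 3*b^2 + 8*b - 4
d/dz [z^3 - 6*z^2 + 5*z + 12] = 3*z^2 - 12*z + 5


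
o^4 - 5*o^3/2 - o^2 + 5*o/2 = o*(o - 5/2)*(o - 1)*(o + 1)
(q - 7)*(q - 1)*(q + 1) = q^3 - 7*q^2 - q + 7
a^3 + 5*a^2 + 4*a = a*(a + 1)*(a + 4)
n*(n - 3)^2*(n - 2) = n^4 - 8*n^3 + 21*n^2 - 18*n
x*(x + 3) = x^2 + 3*x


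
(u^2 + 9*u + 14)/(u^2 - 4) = (u + 7)/(u - 2)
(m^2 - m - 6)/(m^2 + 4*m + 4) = (m - 3)/(m + 2)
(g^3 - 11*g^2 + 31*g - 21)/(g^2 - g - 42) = (g^2 - 4*g + 3)/(g + 6)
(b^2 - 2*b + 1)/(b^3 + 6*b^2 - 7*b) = (b - 1)/(b*(b + 7))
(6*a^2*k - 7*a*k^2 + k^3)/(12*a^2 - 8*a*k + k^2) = k*(a - k)/(2*a - k)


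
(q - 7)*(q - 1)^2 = q^3 - 9*q^2 + 15*q - 7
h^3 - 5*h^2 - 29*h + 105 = (h - 7)*(h - 3)*(h + 5)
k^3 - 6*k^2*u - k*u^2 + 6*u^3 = (k - 6*u)*(k - u)*(k + u)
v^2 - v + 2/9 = (v - 2/3)*(v - 1/3)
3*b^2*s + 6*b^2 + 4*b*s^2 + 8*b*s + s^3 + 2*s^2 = (b + s)*(3*b + s)*(s + 2)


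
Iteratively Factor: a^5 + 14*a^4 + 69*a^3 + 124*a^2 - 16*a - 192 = (a + 4)*(a^4 + 10*a^3 + 29*a^2 + 8*a - 48) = (a + 4)^2*(a^3 + 6*a^2 + 5*a - 12) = (a + 3)*(a + 4)^2*(a^2 + 3*a - 4) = (a - 1)*(a + 3)*(a + 4)^2*(a + 4)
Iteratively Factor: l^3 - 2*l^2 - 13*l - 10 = (l + 2)*(l^2 - 4*l - 5) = (l - 5)*(l + 2)*(l + 1)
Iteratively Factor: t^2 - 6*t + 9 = (t - 3)*(t - 3)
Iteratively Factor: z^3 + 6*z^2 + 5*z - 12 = (z - 1)*(z^2 + 7*z + 12) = (z - 1)*(z + 4)*(z + 3)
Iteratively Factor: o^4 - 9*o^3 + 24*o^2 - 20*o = (o - 2)*(o^3 - 7*o^2 + 10*o) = (o - 2)^2*(o^2 - 5*o) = o*(o - 2)^2*(o - 5)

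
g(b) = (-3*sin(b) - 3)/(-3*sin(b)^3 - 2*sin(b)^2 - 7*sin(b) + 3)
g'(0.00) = -3.33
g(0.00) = -1.00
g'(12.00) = -0.58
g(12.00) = -0.21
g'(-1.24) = -0.10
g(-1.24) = -0.02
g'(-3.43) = 57.78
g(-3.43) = -4.95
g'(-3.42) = 46.70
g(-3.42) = -4.43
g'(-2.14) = 0.20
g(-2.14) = -0.05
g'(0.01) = -3.51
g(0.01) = -1.03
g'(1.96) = 0.55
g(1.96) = 0.76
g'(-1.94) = 0.11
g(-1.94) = -0.02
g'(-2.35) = 0.34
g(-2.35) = -0.11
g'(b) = (-3*sin(b) - 3)*(9*sin(b)^2*cos(b) + 4*sin(b)*cos(b) + 7*cos(b))/(-3*sin(b)^3 - 2*sin(b)^2 - 7*sin(b) + 3)^2 - 3*cos(b)/(-3*sin(b)^3 - 2*sin(b)^2 - 7*sin(b) + 3) = -3*(6*sin(b)^3 + 11*sin(b)^2 + 4*sin(b) + 10)*cos(b)/(3*sin(b)^3 + 2*sin(b)^2 + 7*sin(b) - 3)^2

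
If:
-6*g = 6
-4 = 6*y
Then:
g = -1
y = -2/3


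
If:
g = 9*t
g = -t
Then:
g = 0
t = 0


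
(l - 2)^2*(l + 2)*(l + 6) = l^4 + 4*l^3 - 16*l^2 - 16*l + 48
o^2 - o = o*(o - 1)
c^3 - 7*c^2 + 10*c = c*(c - 5)*(c - 2)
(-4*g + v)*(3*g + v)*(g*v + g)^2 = -12*g^4*v^2 - 24*g^4*v - 12*g^4 - g^3*v^3 - 2*g^3*v^2 - g^3*v + g^2*v^4 + 2*g^2*v^3 + g^2*v^2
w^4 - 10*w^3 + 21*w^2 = w^2*(w - 7)*(w - 3)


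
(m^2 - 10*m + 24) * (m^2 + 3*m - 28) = m^4 - 7*m^3 - 34*m^2 + 352*m - 672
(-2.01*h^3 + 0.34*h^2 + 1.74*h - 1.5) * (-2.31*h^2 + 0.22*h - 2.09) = 4.6431*h^5 - 1.2276*h^4 + 0.256299999999999*h^3 + 3.1372*h^2 - 3.9666*h + 3.135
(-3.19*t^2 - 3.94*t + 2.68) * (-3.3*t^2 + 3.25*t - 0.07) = 10.527*t^4 + 2.6345*t^3 - 21.4257*t^2 + 8.9858*t - 0.1876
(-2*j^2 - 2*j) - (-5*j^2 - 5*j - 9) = 3*j^2 + 3*j + 9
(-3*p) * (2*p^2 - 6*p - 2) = -6*p^3 + 18*p^2 + 6*p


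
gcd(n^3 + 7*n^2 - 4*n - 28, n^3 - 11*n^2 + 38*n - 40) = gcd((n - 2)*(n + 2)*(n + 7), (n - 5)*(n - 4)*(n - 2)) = n - 2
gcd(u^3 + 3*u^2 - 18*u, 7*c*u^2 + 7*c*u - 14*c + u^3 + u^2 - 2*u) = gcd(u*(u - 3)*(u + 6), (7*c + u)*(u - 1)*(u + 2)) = 1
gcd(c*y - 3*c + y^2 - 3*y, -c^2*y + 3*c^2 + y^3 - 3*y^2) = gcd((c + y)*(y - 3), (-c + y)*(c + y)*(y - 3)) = c*y - 3*c + y^2 - 3*y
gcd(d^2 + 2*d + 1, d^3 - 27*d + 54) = 1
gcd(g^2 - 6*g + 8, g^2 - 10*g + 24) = g - 4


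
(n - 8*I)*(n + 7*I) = n^2 - I*n + 56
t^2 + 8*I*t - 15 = (t + 3*I)*(t + 5*I)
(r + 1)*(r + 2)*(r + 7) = r^3 + 10*r^2 + 23*r + 14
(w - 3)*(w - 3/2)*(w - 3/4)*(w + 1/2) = w^4 - 19*w^3/4 + 21*w^2/4 + 9*w/16 - 27/16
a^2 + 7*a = a*(a + 7)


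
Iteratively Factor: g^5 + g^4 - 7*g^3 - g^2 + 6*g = (g)*(g^4 + g^3 - 7*g^2 - g + 6) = g*(g - 1)*(g^3 + 2*g^2 - 5*g - 6) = g*(g - 2)*(g - 1)*(g^2 + 4*g + 3) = g*(g - 2)*(g - 1)*(g + 1)*(g + 3)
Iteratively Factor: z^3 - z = (z + 1)*(z^2 - z) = (z - 1)*(z + 1)*(z)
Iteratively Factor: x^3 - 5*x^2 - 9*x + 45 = (x - 3)*(x^2 - 2*x - 15) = (x - 3)*(x + 3)*(x - 5)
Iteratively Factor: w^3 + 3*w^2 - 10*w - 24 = (w + 4)*(w^2 - w - 6) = (w - 3)*(w + 4)*(w + 2)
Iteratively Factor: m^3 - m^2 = (m - 1)*(m^2) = m*(m - 1)*(m)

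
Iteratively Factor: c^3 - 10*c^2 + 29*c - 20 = (c - 1)*(c^2 - 9*c + 20) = (c - 5)*(c - 1)*(c - 4)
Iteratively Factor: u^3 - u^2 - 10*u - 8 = (u + 1)*(u^2 - 2*u - 8) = (u + 1)*(u + 2)*(u - 4)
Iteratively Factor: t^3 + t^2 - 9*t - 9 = (t + 1)*(t^2 - 9) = (t + 1)*(t + 3)*(t - 3)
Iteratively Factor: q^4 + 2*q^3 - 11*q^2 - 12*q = (q + 1)*(q^3 + q^2 - 12*q) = q*(q + 1)*(q^2 + q - 12) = q*(q + 1)*(q + 4)*(q - 3)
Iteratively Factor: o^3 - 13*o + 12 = (o + 4)*(o^2 - 4*o + 3) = (o - 3)*(o + 4)*(o - 1)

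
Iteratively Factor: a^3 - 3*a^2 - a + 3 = (a - 3)*(a^2 - 1) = (a - 3)*(a + 1)*(a - 1)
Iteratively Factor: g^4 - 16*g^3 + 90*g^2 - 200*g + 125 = (g - 1)*(g^3 - 15*g^2 + 75*g - 125) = (g - 5)*(g - 1)*(g^2 - 10*g + 25) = (g - 5)^2*(g - 1)*(g - 5)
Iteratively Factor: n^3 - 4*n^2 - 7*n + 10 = (n + 2)*(n^2 - 6*n + 5) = (n - 1)*(n + 2)*(n - 5)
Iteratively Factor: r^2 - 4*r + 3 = (r - 3)*(r - 1)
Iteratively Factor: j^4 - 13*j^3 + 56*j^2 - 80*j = (j - 4)*(j^3 - 9*j^2 + 20*j) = (j - 4)^2*(j^2 - 5*j) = (j - 5)*(j - 4)^2*(j)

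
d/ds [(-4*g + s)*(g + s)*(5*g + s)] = -19*g^2 + 4*g*s + 3*s^2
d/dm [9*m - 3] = 9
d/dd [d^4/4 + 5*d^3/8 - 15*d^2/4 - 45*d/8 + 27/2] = d^3 + 15*d^2/8 - 15*d/2 - 45/8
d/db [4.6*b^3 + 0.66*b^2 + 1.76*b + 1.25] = 13.8*b^2 + 1.32*b + 1.76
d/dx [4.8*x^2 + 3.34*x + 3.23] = 9.6*x + 3.34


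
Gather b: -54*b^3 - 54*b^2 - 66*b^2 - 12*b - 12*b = -54*b^3 - 120*b^2 - 24*b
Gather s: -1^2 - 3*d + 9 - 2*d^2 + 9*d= -2*d^2 + 6*d + 8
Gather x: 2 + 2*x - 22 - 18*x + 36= 16 - 16*x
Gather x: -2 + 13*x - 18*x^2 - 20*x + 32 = -18*x^2 - 7*x + 30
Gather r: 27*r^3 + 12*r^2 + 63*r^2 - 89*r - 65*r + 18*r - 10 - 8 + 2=27*r^3 + 75*r^2 - 136*r - 16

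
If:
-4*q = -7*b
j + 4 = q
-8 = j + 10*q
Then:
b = -16/77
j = -48/11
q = -4/11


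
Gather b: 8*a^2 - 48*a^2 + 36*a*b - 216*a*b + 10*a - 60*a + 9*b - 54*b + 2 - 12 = -40*a^2 - 50*a + b*(-180*a - 45) - 10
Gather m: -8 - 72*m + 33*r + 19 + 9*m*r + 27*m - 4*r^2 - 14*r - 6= m*(9*r - 45) - 4*r^2 + 19*r + 5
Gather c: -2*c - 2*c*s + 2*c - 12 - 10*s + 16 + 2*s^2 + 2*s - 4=-2*c*s + 2*s^2 - 8*s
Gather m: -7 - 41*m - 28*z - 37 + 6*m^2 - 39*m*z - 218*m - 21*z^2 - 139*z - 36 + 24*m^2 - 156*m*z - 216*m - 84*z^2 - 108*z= 30*m^2 + m*(-195*z - 475) - 105*z^2 - 275*z - 80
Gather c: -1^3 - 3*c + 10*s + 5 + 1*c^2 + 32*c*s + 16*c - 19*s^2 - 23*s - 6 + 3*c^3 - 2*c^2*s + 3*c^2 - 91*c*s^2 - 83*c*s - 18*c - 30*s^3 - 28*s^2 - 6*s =3*c^3 + c^2*(4 - 2*s) + c*(-91*s^2 - 51*s - 5) - 30*s^3 - 47*s^2 - 19*s - 2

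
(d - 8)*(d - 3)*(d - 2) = d^3 - 13*d^2 + 46*d - 48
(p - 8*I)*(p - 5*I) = p^2 - 13*I*p - 40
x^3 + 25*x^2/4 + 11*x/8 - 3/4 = (x - 1/4)*(x + 1/2)*(x + 6)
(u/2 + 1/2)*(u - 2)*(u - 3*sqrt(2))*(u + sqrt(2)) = u^4/2 - sqrt(2)*u^3 - u^3/2 - 4*u^2 + sqrt(2)*u^2 + 2*sqrt(2)*u + 3*u + 6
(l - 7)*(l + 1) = l^2 - 6*l - 7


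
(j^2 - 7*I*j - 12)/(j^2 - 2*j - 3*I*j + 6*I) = (j - 4*I)/(j - 2)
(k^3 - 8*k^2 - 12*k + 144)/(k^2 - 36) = (k^2 - 2*k - 24)/(k + 6)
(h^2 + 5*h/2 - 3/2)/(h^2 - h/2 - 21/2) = (2*h - 1)/(2*h - 7)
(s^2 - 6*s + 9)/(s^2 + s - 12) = (s - 3)/(s + 4)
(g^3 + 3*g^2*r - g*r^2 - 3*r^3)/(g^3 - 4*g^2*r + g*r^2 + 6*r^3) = (g^2 + 2*g*r - 3*r^2)/(g^2 - 5*g*r + 6*r^2)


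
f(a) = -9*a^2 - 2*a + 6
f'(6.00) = -110.00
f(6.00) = -330.00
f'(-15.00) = 268.00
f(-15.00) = -1989.00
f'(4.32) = -79.76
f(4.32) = -170.60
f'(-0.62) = 9.16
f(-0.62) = 3.78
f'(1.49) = -28.82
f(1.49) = -16.96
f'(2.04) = -38.72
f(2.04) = -35.53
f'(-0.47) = 6.46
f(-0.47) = 4.95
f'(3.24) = -60.32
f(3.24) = -94.96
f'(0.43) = -9.74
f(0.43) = 3.48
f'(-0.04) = -1.28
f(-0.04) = 6.07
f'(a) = -18*a - 2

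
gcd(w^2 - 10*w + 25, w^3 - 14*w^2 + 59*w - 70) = w - 5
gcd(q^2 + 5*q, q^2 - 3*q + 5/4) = 1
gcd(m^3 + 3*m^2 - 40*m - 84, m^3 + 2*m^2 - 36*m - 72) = m^2 - 4*m - 12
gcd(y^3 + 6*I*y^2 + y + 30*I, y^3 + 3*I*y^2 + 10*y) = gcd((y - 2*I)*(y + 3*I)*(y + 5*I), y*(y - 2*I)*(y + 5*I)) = y^2 + 3*I*y + 10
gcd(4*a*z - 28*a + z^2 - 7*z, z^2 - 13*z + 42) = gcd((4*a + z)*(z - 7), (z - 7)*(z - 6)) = z - 7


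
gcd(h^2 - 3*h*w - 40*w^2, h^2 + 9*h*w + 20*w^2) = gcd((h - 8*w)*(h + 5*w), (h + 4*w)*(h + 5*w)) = h + 5*w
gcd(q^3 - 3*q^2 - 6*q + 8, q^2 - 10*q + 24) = q - 4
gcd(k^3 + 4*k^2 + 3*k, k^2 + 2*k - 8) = 1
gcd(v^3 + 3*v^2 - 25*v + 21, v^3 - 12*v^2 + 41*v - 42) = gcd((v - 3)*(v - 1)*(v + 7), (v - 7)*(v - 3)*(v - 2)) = v - 3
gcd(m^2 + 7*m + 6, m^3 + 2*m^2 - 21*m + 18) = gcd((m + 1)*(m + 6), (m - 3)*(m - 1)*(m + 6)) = m + 6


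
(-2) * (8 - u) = 2*u - 16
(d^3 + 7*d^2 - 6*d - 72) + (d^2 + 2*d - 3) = d^3 + 8*d^2 - 4*d - 75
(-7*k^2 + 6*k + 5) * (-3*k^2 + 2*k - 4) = 21*k^4 - 32*k^3 + 25*k^2 - 14*k - 20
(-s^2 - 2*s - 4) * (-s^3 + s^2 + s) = s^5 + s^4 + s^3 - 6*s^2 - 4*s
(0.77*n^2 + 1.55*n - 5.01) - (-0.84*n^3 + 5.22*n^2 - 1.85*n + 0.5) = 0.84*n^3 - 4.45*n^2 + 3.4*n - 5.51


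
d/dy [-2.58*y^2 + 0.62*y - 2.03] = 0.62 - 5.16*y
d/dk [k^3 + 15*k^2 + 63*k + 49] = 3*k^2 + 30*k + 63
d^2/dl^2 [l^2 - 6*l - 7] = 2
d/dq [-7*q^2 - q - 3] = -14*q - 1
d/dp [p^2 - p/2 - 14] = 2*p - 1/2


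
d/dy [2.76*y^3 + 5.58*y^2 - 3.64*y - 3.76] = 8.28*y^2 + 11.16*y - 3.64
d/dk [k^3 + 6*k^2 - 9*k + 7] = 3*k^2 + 12*k - 9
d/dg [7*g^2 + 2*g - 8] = 14*g + 2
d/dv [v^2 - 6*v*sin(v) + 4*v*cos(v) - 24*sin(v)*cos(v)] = -4*v*sin(v) - 6*v*cos(v) + 2*v - 6*sin(v) + 4*cos(v) - 24*cos(2*v)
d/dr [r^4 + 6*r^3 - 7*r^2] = 2*r*(2*r^2 + 9*r - 7)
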